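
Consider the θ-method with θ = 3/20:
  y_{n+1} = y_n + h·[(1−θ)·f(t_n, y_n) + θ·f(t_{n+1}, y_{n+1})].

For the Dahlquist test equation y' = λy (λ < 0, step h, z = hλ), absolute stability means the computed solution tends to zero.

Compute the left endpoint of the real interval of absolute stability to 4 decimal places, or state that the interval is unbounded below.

z* = -2.8571.

Test eqn y'=λy, z=hλ:
  y_{n+1} = y_n + z·[17/20·y_n + 3/20·y_{n+1}] ⇒ (1 − 3/20z)y_{n+1} = (1 + 17/20z)y_n
  Hence R(z) = (1 + 17/20z)/(1 − 3/20z).

Find x<0 with |R(x)|<1.
x=-1.24: |R|=0.0455
R=−1: 1+17/20x = −1+3/20x ⇒ -7/10x=2 ⇒ x=2/(-7/10)=-2.8571
Confirm numerically:
  x=-2.437: |R|=0.78463 <1
  x=-2.316: |R|=0.71887 <1
  x=-1.741: |R|=0.38049 <1
  x=-1.172: |R|=0.00323 <1
  x=-3.269: |R|=1.19344 >1
  x=-3.030: |R|=1.08319 >1
  x=-2.921: |R|=1.03108 >1
Interval (-2.8571, 0).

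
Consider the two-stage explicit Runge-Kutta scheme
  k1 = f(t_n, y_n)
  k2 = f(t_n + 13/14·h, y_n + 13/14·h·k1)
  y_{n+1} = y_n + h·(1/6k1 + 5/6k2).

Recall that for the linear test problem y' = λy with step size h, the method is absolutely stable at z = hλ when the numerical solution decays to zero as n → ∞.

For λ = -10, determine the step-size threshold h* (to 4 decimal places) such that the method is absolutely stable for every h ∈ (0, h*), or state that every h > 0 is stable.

(-1.2923,0); λ=-10 ⇒ h* = (84/65)/10 = 0.1292.

On y'=λy, z=hλ:
  k1=λy_n ⇒ h·k1=z·y_n;  k2=λ(1+13/14z)y_n ⇒ h·k2=z(1+13/14z)y_n
  y_{n+1}/y_n = 1 + 1/6z + 5/6z(1+13/14z) = 1 + z + 65/84z²
  ⇒ R(z) = 1 + z + 65/84z².

Need |R(x)|<1, x<0.
x=-0.87: |R|=0.7157
R=1: x+65/84x²=0 ⇒ x=−84/65=-1.2923; min R=1−1/(4·65/84)=0.6769>−1
Confirm numerically:
  x=-1.186: |R|=0.90244 <1
  x=-1.107: |R|=0.84126 <1
  x=-0.797: |R|=0.69453 <1
  x=-0.745: |R|=0.68448 <1
  x=-1.808: |R|=1.72148 >1
  x=-1.714: |R|=1.55929 >1
  x=-1.591: |R|=1.36773 >1
Stable set (-1.2923, 0).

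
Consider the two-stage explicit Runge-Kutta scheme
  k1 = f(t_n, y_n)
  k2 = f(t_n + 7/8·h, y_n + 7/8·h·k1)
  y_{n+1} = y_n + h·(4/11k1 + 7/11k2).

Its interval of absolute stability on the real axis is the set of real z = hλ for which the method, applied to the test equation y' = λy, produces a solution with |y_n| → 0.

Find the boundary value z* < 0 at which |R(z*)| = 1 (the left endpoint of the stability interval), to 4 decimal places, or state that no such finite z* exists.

With y'=λy (z=hλ):
  k1=λy_n ⇒ h·k1=z·y_n;  k2=λ(1+7/8z)y_n ⇒ h·k2=z(1+7/8z)y_n
  y_{n+1}/y_n = 1 + 4/11z + 7/11z(1+7/8z) = 1 + z + 49/88z²
  R(z) = 1 + z + 49/88z².

Find x<0 with |R(x)|<1.
x=-1.46: |R|=0.7269
R=1: x+49/88x²=0 ⇒ x=−88/49=-1.7959; min R=1−1/(4·49/88)=0.5510>−1
Confirm numerically:
  x=-1.606: |R|=0.83017 <1
  x=-1.113: |R|=0.57677 <1
  x=-1.107: |R|=0.57535 <1
  x=-2.246: |R|=1.56288 >1
  x=-1.970: |R|=1.19096 >1
So |R|<1 on (-1.7959, 0).

left endpoint -1.7959.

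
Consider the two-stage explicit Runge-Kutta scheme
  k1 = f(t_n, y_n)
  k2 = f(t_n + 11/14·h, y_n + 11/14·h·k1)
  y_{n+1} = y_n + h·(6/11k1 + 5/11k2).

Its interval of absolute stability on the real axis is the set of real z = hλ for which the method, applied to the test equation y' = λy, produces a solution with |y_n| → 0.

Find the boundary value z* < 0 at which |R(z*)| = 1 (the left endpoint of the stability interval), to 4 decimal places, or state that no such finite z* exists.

On y'=λy, z=hλ:
  k1=λy_n ⇒ h·k1=z·y_n;  k2=λ(1+11/14z)y_n ⇒ h·k2=z(1+11/14z)y_n
  y_{n+1}/y_n = 1 + 6/11z + 5/11z(1+11/14z) = 1 + z + 5/14z²
  Hence R(z) = 1 + z + 5/14z².

Need |R(x)|<1, x<0.
x=-1.15: |R|=0.3223
R=1: x+5/14x²=0 ⇒ x=−14/5=-2.8000; min R=1−1/(4·5/14)=0.3000>−1
Confirm numerically:
  x=-2.692: |R|=0.89617 <1
  x=-1.765: |R|=0.34758 <1
  x=-1.321: |R|=0.30223 <1
  x=-3.241: |R|=1.51046 >1
  x=-3.128: |R|=1.36642 >1
  x=-3.052: |R|=1.27468 >1
So |R|<1 on (-2.8000, 0).

left endpoint -2.8000.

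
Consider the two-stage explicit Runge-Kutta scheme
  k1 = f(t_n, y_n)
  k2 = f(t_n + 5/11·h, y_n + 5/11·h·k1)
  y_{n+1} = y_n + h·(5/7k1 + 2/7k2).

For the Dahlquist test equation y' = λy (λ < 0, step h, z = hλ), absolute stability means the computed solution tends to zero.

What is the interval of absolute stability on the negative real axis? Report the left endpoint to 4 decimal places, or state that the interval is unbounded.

Test eqn y'=λy, z=hλ:
  k1=λy_n ⇒ h·k1=z·y_n;  k2=λ(1+5/11z)y_n ⇒ h·k2=z(1+5/11z)y_n
  y_{n+1}/y_n = 1 + 5/7z + 2/7z(1+5/11z) = 1 + z + 10/77z²
  R(z) = 1 + z + 10/77z².

Boundary: |R(x)|=1, x<0.
x=-0.63: |R|=0.4215
R=1: x+10/77x²=0 ⇒ x=−77/10=-7.7000; min R=1−1/(4·10/77)=-0.9250>−1
Confirm numerically:
  x=-5.960: |R|=0.34681 <1
  x=-5.449: |R|=0.59295 <1
  x=-3.223: |R|=0.87394 <1
  x=-8.293: |R|=1.63867 >1
  x=-7.807: |R|=1.10849 >1
  x=-7.751: |R|=1.05134 >1
Stable set (-7.7000, 0).

(-7.7000, 0).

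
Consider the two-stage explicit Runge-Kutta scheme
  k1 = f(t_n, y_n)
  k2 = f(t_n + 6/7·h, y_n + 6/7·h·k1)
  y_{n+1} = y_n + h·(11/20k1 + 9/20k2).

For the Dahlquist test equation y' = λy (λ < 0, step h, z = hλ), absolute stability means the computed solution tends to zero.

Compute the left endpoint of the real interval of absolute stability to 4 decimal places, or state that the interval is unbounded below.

left endpoint -2.5926.

Test eqn y'=λy, z=hλ:
  k1=λy_n ⇒ h·k1=z·y_n;  k2=λ(1+6/7z)y_n ⇒ h·k2=z(1+6/7z)y_n
  y_{n+1}/y_n = 1 + 11/20z + 9/20z(1+6/7z) = 1 + z + 27/70z²
  so R(z) = 1 + z + 27/70z².

Boundary: |R(x)|=1, x<0.
x=-0.63: |R|=0.5231
R=1: x+27/70x²=0 ⇒ x=−70/27=-2.5926; min R=1−1/(4·27/70)=0.3519>−1
Confirm numerically:
  x=-2.346: |R|=0.77686 <1
  x=-1.638: |R|=0.39689 <1
  x=-1.244: |R|=0.35291 <1
  x=-3.131: |R|=1.65022 >1
  x=-2.685: |R|=1.09570 >1
Stable set (-2.5926, 0).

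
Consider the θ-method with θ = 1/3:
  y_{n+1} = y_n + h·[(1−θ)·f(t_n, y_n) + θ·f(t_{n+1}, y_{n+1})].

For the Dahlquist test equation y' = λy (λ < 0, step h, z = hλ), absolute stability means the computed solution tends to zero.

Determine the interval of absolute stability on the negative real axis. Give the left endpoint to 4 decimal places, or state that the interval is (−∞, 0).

z∈(-6.0000,0).

On y'=λy, z=hλ:
  y_{n+1} = y_n + z·[2/3·y_n + 1/3·y_{n+1}] ⇒ (1 − 1/3z)y_{n+1} = (1 + 2/3z)y_n
  Hence R(z) = (1 + 2/3z)/(1 − 1/3z).

Boundary: |R(x)|=1, x<0.
x=-1.63: |R|=0.0562
R=−1: 1+2/3x = −1+1/3x ⇒ -1/3x=2 ⇒ x=2/(-1/3)=-6.0000
Confirm numerically:
  x=-5.470: |R|=0.93743 <1
  x=-3.864: |R|=0.68881 <1
  x=-3.518: |R|=0.61921 <1
  x=-2.983: |R|=0.49574 <1
  x=-6.296: |R|=1.03184 >1
  x=-6.241: |R|=1.02608 >1
  x=-6.162: |R|=1.01768 >1
Interval (-6.0000, 0).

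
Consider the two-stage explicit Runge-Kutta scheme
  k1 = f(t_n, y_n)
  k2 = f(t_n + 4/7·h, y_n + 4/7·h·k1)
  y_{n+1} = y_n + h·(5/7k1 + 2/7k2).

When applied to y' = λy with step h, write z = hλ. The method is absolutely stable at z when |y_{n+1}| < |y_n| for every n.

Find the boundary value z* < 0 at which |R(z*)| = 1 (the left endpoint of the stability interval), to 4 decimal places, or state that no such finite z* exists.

left endpoint -6.1250.

On y'=λy, z=hλ:
  k1=λy_n ⇒ h·k1=z·y_n;  k2=λ(1+4/7z)y_n ⇒ h·k2=z(1+4/7z)y_n
  y_{n+1}/y_n = 1 + 5/7z + 2/7z(1+4/7z) = 1 + z + 8/49z²
  ⇒ R(z) = 1 + z + 8/49z².

Find x<0 with |R(x)|<1.
x=-0.79: |R|=0.3119
R=1: x+8/49x²=0 ⇒ x=−49/8=-6.1250; min R=1−1/(4·8/49)=-0.5312>−1
Confirm numerically:
  x=-3.600: |R|=0.48408 <1
  x=-3.018: |R|=0.53093 <1
  x=-2.763: |R|=0.51661 <1
  x=-2.743: |R|=0.51458 <1
  x=-6.314: |R|=1.19483 >1
  x=-6.305: |R|=1.18529 >1
  x=-6.168: |R|=1.04330 >1
Interval (-6.1250, 0).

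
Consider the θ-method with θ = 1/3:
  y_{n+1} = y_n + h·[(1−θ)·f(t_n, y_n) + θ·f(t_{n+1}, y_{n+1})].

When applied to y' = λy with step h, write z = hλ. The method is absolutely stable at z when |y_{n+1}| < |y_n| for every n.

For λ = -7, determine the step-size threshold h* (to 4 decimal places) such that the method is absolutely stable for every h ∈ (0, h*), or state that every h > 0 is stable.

(-6.0000,0); λ=-7 ⇒ h* = (6)/7 = 0.8571.

On y'=λy, z=hλ:
  y_{n+1} = y_n + z·[2/3·y_n + 1/3·y_{n+1}] ⇒ (1 − 1/3z)y_{n+1} = (1 + 2/3z)y_n
  Hence R(z) = (1 + 2/3z)/(1 − 1/3z).

Boundary: |R(x)|=1, x<0.
x=-1.76: |R|=0.1092
R=−1: 1+2/3x = −1+1/3x ⇒ -1/3x=2 ⇒ x=2/(-1/3)=-6.0000
Confirm numerically:
  x=-5.316: |R|=0.91775 <1
  x=-4.372: |R|=0.77916 <1
  x=-3.611: |R|=0.63863 <1
  x=-2.770: |R|=0.44021 <1
  x=-6.402: |R|=1.04276 >1
  x=-6.065: |R|=1.00717 >1
Stable set (-6.0000, 0).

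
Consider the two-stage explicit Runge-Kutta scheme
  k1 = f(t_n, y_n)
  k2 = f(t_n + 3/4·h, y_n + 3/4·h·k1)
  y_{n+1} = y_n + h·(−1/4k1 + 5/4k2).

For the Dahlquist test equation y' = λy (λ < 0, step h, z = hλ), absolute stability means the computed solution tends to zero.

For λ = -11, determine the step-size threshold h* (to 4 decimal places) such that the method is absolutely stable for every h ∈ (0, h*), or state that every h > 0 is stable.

(-1.0667,0); λ=-11 ⇒ h* = (16/15)/11 = 0.0970.

With y'=λy (z=hλ):
  k1=λy_n ⇒ h·k1=z·y_n;  k2=λ(1+3/4z)y_n ⇒ h·k2=z(1+3/4z)y_n
  y_{n+1}/y_n = 1 − 1/4z + 5/4z(1+3/4z) = 1 + z + 15/16z²
  Hence R(z) = 1 + z + 15/16z².

Boundary: |R(x)|=1, x<0.
x=-0.88: |R|=0.8460
R=1: x+15/16x²=0 ⇒ x=−16/15=-1.0667; min R=1−1/(4·15/16)=0.7333>−1
Confirm numerically:
  x=-0.812: |R|=0.80614 <1
  x=-0.740: |R|=0.77337 <1
  x=-0.642: |R|=0.74440 <1
  x=-0.486: |R|=0.73543 <1
  x=-1.488: |R|=1.58776 >1
  x=-1.091: |R|=1.02489 >1
Stable set (-1.0667, 0).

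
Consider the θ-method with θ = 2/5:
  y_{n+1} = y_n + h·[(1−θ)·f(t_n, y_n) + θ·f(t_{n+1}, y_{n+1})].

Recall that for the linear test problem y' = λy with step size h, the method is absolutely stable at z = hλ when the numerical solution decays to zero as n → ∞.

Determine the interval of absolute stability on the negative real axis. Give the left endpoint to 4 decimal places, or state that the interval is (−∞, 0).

z∈(-10.0000,0).

With y'=λy (z=hλ):
  y_{n+1} = y_n + z·[3/5·y_n + 2/5·y_{n+1}] ⇒ (1 − 2/5z)y_{n+1} = (1 + 3/5z)y_n
  so R(z) = (1 + 3/5z)/(1 − 2/5z).

Solve |R(x)|<1 on ℝ⁻.
x=-0.41: |R|=0.6478
R=−1: 1+3/5x = −1+2/5x ⇒ -1/5x=2 ⇒ x=2/(-1/5)=-10.0000
Confirm numerically:
  x=-9.761: |R|=0.99025 <1
  x=-6.538: |R|=0.80848 <1
  x=-4.497: |R|=0.60676 <1
  x=-10.567: |R|=1.02170 >1
  x=-10.417: |R|=1.01614 >1
So |R|<1 on (-10.0000, 0).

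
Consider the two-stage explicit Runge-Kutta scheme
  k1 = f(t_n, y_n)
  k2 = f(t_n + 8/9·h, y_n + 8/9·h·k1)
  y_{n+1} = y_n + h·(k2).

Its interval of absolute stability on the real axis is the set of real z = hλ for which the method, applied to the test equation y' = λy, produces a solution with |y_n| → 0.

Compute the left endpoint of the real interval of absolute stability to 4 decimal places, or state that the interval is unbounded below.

z* = -1.1250.

Test eqn y'=λy, z=hλ:
  k1=λy_n ⇒ h·k1=z·y_n;  k2=λ(1+8/9z)y_n ⇒ h·k2=z(1+8/9z)y_n
  y_{n+1}/y_n = 1 + z(1+8/9z) = 1 + z + 8/9z²
  ⇒ R(z) = 1 + z + 8/9z².

Need |R(x)|<1, x<0.
x=-0.99: |R|=0.8812
R=1: x+8/9x²=0 ⇒ x=−9/8=-1.1250; min R=1−1/(4·8/9)=0.7188>−1
Confirm numerically:
  x=-0.922: |R|=0.83363 <1
  x=-0.845: |R|=0.78969 <1
  x=-0.563: |R|=0.71875 <1
  x=-0.538: |R|=0.71928 <1
  x=-1.707: |R|=1.88309 >1
  x=-1.181: |R|=1.05879 >1
So |R|<1 on (-1.1250, 0).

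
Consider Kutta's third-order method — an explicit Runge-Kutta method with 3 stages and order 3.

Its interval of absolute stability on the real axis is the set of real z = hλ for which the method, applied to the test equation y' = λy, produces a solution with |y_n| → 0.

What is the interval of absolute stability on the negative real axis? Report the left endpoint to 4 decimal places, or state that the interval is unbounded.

(-2.5127, 0).

On y'=λy, z=hλ:
  order 3, 3-stage ⇒ R(z)=1+z+z^2/2+z^3/6
  (e.g. R(-1.73)=-0.09650, |R|=0.09650)

Need |R(x)|<1, x<0.
x=-1.73: |R|=0.0965
|R(-2.05)|=0.3846 |R(-1.52)|=0.0499 |R(-1.17)|=0.2475
Bisect:
  x_lo=-3.2605 |R|=2.7220  x_hi=-0.1789 |R|=0.8362
  mid=-1.71968 |R|=0.08863 →hi
  mid=-2.49009 |R|=0.96313 →hi
  mid=-2.87529 |R|=1.70345 →lo
  mid=-2.68269 |R|=1.30208 →lo
  mid=-2.58639 |R|=1.12525 →lo
  mid=-2.53824 |R|=1.04241 →lo
  mid=-2.51416 |R|=1.00233 →lo
  mid=-2.50212 |R|=0.98262 →hi
  mid=-2.50814 |R|=0.99245 →hi
  ...
  [-2.51284,-2.51266] ⇒ x*=-2.5127
Interval (-2.5127, 0).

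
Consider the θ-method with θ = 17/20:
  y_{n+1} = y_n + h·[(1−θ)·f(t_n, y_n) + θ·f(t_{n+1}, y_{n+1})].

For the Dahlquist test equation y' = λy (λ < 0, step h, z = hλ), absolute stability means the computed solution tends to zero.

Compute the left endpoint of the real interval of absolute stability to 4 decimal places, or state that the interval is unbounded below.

On y'=λy, z=hλ:
  y_{n+1} = y_n + z·[3/20·y_n + 17/20·y_{n+1}] ⇒ (1 − 17/20z)y_{n+1} = (1 + 3/20z)y_n
  R(z) = (1 + 3/20z)/(1 − 17/20z).

Boundary: |R(x)|=1, x<0.
x=-1.55: |R|=0.3312
x=-2: |R|=0.2593
x=-10: |R|=0.0526
x=-100: |R|=0.1628
θ=17/20≥1/2 ⇒ |1+3/20x|<|1−17/20x| ∀x<0 ⇒ interval (−∞,0).

unbounded; (−∞, 0).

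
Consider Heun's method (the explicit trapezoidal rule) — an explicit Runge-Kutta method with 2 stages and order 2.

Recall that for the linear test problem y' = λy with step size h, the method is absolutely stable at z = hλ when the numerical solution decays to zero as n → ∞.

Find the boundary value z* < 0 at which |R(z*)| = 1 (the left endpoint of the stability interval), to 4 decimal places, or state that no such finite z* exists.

z* = -2.0000.

Set f=λy, z=hλ:
  order 2, 2-stage ⇒ R(z)=1+z+z^2/2
  (e.g. R(-1.7)=0.74500, |R|=0.74500)

Solve |R(x)|<1 on ℝ⁻.
x=-1.7: |R|=0.7450
|R(-2.26)|=1.2938 |R(-2.1)|=1.1050 |R(-1.69)|=0.7380
Bisect:
  x_lo=-2.8788 |R|=2.2649  x_hi=-0.1112 |R|=0.8950
  mid=-1.49501 |R|=0.62252 →hi
  mid=-2.18690 |R|=1.20437 →lo
  mid=-1.84095 |R|=0.85360 →hi
  mid=-2.01393 |R|=1.01403 →lo
  mid=-1.92744 |R|=0.93007 →hi
  mid=-1.97069 |R|=0.97112 →hi
  mid=-1.99231 |R|=0.99234 →hi
  ...
  [-2.00008,-1.99991] ⇒ x*=-2.0000
Interval (-2.0000, 0).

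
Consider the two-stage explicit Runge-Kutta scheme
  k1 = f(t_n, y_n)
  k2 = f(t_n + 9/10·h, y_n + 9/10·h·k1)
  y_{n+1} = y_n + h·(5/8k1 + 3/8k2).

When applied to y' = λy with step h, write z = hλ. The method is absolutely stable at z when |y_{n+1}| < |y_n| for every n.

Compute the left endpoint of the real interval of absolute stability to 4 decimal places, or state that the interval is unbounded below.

z* = -2.9630.

On y'=λy, z=hλ:
  k1=λy_n ⇒ h·k1=z·y_n;  k2=λ(1+9/10z)y_n ⇒ h·k2=z(1+9/10z)y_n
  y_{n+1}/y_n = 1 + 5/8z + 3/8z(1+9/10z) = 1 + z + 27/80z²
  so R(z) = 1 + z + 27/80z².

Need |R(x)|<1, x<0.
x=-0.66: |R|=0.4870
R=1: x+27/80x²=0 ⇒ x=−80/27=-2.9630; min R=1−1/(4·27/80)=0.2593>−1
Confirm numerically:
  x=-2.391: |R|=0.53845 <1
  x=-1.849: |R|=0.30485 <1
  x=-1.496: |R|=0.25933 <1
  x=-1.326: |R|=0.26742 <1
  x=-3.544: |R|=1.69498 >1
  x=-3.245: |R|=1.30888 >1
  x=-3.240: |R|=1.30294 >1
Stable set (-2.9630, 0).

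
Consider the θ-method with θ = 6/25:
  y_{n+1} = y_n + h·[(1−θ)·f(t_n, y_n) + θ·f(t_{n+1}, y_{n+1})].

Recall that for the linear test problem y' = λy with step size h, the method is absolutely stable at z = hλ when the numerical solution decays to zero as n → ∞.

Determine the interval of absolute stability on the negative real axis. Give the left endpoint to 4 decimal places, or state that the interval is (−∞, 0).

Set f=λy, z=hλ:
  y_{n+1} = y_n + z·[19/25·y_n + 6/25·y_{n+1}] ⇒ (1 − 6/25z)y_{n+1} = (1 + 19/25z)y_n
  so R(z) = (1 + 19/25z)/(1 − 6/25z).

Solve |R(x)|<1 on ℝ⁻.
x=-0.51: |R|=0.5456
R=−1: 1+19/25x = −1+6/25x ⇒ -13/25x=2 ⇒ x=2/(-13/25)=-3.8462
Confirm numerically:
  x=-3.430: |R|=0.88131 <1
  x=-3.289: |R|=0.83809 <1
  x=-3.225: |R|=0.81793 <1
  x=-2.802: |R|=0.67536 <1
  x=-4.269: |R|=1.10861 >1
  x=-4.013: |R|=1.04419 >1
So |R|<1 on (-3.8462, 0).

z∈(-3.8462,0).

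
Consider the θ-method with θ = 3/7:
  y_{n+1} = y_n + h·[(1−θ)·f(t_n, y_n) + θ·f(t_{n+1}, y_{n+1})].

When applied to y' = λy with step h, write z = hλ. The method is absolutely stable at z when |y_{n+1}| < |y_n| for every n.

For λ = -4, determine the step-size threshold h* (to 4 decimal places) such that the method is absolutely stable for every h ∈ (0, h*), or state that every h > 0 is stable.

On y'=λy, z=hλ:
  y_{n+1} = y_n + z·[4/7·y_n + 3/7·y_{n+1}] ⇒ (1 − 3/7z)y_{n+1} = (1 + 4/7z)y_n
  so R(z) = (1 + 4/7z)/(1 − 3/7z).

Need |R(x)|<1, x<0.
x=-1.04: |R|=0.2806
R=−1: 1+4/7x = −1+3/7x ⇒ -1/7x=2 ⇒ x=2/(-1/7)=-14.0000
Confirm numerically:
  x=-11.862: |R|=0.94980 <1
  x=-9.976: |R|=0.89103 <1
  x=-6.389: |R|=0.70914 <1
  x=-14.417: |R|=1.00830 >1
  x=-14.392: |R|=1.00781 >1
  x=-14.387: |R|=1.00772 >1
So |R|<1 on (-14.0000, 0).

(-14.0000,0); λ=-4 ⇒ h* = (14)/4 = 3.5000.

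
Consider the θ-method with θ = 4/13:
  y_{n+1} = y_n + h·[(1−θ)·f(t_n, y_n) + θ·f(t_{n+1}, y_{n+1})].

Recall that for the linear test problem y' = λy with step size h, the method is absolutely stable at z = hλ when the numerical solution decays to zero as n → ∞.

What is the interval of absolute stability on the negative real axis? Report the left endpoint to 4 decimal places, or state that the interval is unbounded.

z∈(-5.2000,0).

On y'=λy, z=hλ:
  y_{n+1} = y_n + z·[9/13·y_n + 4/13·y_{n+1}] ⇒ (1 − 4/13z)y_{n+1} = (1 + 9/13z)y_n
  so R(z) = (1 + 9/13z)/(1 − 4/13z).

Need |R(x)|<1, x<0.
x=-1.42: |R|=0.0118
R=−1: 1+9/13x = −1+4/13x ⇒ -5/13x=2 ⇒ x=2/(-5/13)=-5.2000
Confirm numerically:
  x=-4.544: |R|=0.89479 <1
  x=-3.608: |R|=0.70983 <1
  x=-3.393: |R|=0.65998 <1
  x=-2.878: |R|=0.52635 <1
  x=-5.503: |R|=1.04327 >1
  x=-5.444: |R|=1.03508 >1
Stable set (-5.2000, 0).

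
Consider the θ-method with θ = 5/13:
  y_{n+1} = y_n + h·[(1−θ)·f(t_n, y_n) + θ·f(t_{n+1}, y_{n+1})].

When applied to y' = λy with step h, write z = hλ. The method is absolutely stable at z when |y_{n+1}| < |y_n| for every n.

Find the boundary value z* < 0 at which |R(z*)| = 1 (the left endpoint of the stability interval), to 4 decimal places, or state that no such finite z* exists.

Test eqn y'=λy, z=hλ:
  y_{n+1} = y_n + z·[8/13·y_n + 5/13·y_{n+1}] ⇒ (1 − 5/13z)y_{n+1} = (1 + 8/13z)y_n
  R(z) = (1 + 8/13z)/(1 − 5/13z).

Need |R(x)|<1, x<0.
x=-1.52: |R|=0.0408
R=−1: 1+8/13x = −1+5/13x ⇒ -3/13x=2 ⇒ x=2/(-3/13)=-8.6667
Confirm numerically:
  x=-8.468: |R|=0.98923 <1
  x=-7.937: |R|=0.95845 <1
  x=-5.602: |R|=0.77581 <1
  x=-3.621: |R|=0.51336 <1
  x=-9.065: |R|=1.02049 >1
  x=-8.707: |R|=1.00214 >1
Interval (-8.6667, 0).

z* = -8.6667.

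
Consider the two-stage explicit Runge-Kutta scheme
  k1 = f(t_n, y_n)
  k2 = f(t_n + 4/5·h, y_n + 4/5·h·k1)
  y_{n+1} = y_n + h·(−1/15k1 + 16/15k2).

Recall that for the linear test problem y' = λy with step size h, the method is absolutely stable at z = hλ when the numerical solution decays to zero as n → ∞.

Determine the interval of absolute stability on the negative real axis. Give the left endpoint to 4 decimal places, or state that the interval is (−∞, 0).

z∈(-1.1719,0).

Test eqn y'=λy, z=hλ:
  k1=λy_n ⇒ h·k1=z·y_n;  k2=λ(1+4/5z)y_n ⇒ h·k2=z(1+4/5z)y_n
  y_{n+1}/y_n = 1 − 1/15z + 16/15z(1+4/5z) = 1 + z + 64/75z²
  ⇒ R(z) = 1 + z + 64/75z².

Find x<0 with |R(x)|<1.
x=-1.62: |R|=1.6195
R=1: x+64/75x²=0 ⇒ x=−75/64=-1.1719; min R=1−1/(4·64/75)=0.7070>−1
Confirm numerically:
  x=-1.137: |R|=0.96616 <1
  x=-0.870: |R|=0.77589 <1
  x=-0.740: |R|=0.72729 <1
  x=-1.759: |R|=1.88128 >1
  x=-1.333: |R|=1.18328 >1
Interval (-1.1719, 0).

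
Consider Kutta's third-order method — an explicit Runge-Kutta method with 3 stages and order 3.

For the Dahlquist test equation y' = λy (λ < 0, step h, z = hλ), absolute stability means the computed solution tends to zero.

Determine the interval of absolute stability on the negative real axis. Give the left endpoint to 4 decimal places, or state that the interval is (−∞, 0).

Set f=λy, z=hλ:
  order 3, 3-stage ⇒ R(z)=1+z+z^2/2+z^3/6
  (e.g. R(-1.12)=0.27305, |R|=0.27305)

Find x<0 with |R(x)|<1.
x=-1.12: |R|=0.2730
|R(-1.51)|=0.0562 |R(-0.98)|=0.3433 |R(-0.68)|=0.4988
Bisect:
  x_lo=-3.2859 |R|=2.8004  x_hi=-0.0881 |R|=0.9157
  mid=-1.68700 |R|=0.06421 →hi
  mid=-2.48646 |R|=0.95730 →hi
  mid=-2.88619 |R|=1.72818 →lo
  mid=-2.68632 |R|=1.30906 →lo
  mid=-2.58639 |R|=1.12526 →lo
  mid=-2.53643 |R|=1.03936 →lo
  mid=-2.51144 |R|=0.99786 →hi
  mid=-2.52393 |R|=1.01849 →lo
  ...
  [-2.51281,-2.51261] ⇒ x*=-2.5127
So |R|<1 on (-2.5127, 0).

z∈(-2.5127,0).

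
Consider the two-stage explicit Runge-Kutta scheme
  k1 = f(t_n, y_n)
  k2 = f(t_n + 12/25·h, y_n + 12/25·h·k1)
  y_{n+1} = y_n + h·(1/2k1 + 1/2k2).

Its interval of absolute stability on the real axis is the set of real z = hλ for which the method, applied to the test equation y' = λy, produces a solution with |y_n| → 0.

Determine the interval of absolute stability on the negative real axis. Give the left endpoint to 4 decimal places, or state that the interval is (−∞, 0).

z∈(-4.1667,0).

Set f=λy, z=hλ:
  k1=λy_n ⇒ h·k1=z·y_n;  k2=λ(1+12/25z)y_n ⇒ h·k2=z(1+12/25z)y_n
  y_{n+1}/y_n = 1 + 1/2z + 1/2z(1+12/25z) = 1 + z + 6/25z²
  ⇒ R(z) = 1 + z + 6/25z².

Need |R(x)|<1, x<0.
x=-1.37: |R|=0.0805
R=1: x+6/25x²=0 ⇒ x=−25/6=-4.1667; min R=1−1/(4·6/25)=-0.0417>−1
Confirm numerically:
  x=-4.099: |R|=0.93343 <1
  x=-3.772: |R|=0.64272 <1
  x=-3.508: |R|=0.44546 <1
  x=-1.755: |R|=0.01579 <1
  x=-4.566: |R|=1.43761 >1
  x=-4.427: |R|=1.27660 >1
  x=-4.406: |R|=1.25308 >1
Stable set (-4.1667, 0).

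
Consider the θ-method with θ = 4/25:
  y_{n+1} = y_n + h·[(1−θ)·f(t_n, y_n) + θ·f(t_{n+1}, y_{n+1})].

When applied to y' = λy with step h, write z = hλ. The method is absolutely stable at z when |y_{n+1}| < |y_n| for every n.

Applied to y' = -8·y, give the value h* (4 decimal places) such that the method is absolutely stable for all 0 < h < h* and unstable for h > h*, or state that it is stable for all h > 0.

Test eqn y'=λy, z=hλ:
  y_{n+1} = y_n + z·[21/25·y_n + 4/25·y_{n+1}] ⇒ (1 − 4/25z)y_{n+1} = (1 + 21/25z)y_n
  ⇒ R(z) = (1 + 21/25z)/(1 − 4/25z).

Need |R(x)|<1, x<0.
x=-1.29: |R|=0.0693
R=−1: 1+21/25x = −1+4/25x ⇒ -17/25x=2 ⇒ x=2/(-17/25)=-2.9412
Confirm numerically:
  x=-2.814: |R|=0.94037 <1
  x=-2.469: |R|=0.76984 <1
  x=-1.387: |R|=0.13510 <1
  x=-3.028: |R|=1.03977 >1
  x=-2.962: |R|=1.00961 >1
Interval (-2.9412, 0).

(-2.9412,0); λ=-8 ⇒ h* = (50/17)/8 = 0.3676.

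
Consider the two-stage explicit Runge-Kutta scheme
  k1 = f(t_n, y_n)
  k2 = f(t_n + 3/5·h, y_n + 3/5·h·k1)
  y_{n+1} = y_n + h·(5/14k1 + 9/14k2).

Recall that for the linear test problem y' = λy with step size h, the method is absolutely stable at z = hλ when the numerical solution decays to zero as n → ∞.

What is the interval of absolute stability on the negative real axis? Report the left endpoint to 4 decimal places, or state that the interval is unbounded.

On y'=λy, z=hλ:
  k1=λy_n ⇒ h·k1=z·y_n;  k2=λ(1+3/5z)y_n ⇒ h·k2=z(1+3/5z)y_n
  y_{n+1}/y_n = 1 + 5/14z + 9/14z(1+3/5z) = 1 + z + 27/70z²
  Hence R(z) = 1 + z + 27/70z².

Boundary: |R(x)|=1, x<0.
x=-0.37: |R|=0.6828
R=1: x+27/70x²=0 ⇒ x=−70/27=-2.5926; min R=1−1/(4·27/70)=0.3519>−1
Confirm numerically:
  x=-2.189: |R|=0.65924 <1
  x=-1.538: |R|=0.37439 <1
  x=-1.314: |R|=0.35197 <1
  x=-1.177: |R|=0.35734 <1
  x=-3.108: |R|=1.61787 >1
  x=-2.774: |R|=1.19410 >1
So |R|<1 on (-2.5926, 0).

(-2.5926, 0).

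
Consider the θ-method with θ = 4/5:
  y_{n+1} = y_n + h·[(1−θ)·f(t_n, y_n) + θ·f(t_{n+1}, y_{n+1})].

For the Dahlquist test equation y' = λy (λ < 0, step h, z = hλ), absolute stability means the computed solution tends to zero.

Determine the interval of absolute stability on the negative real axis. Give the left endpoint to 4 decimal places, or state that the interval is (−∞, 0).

(−∞, 0) — no finite endpoint.

Test eqn y'=λy, z=hλ:
  y_{n+1} = y_n + z·[1/5·y_n + 4/5·y_{n+1}] ⇒ (1 − 4/5z)y_{n+1} = (1 + 1/5z)y_n
  ⇒ R(z) = (1 + 1/5z)/(1 − 4/5z).

Boundary: |R(x)|=1, x<0.
x=-0.95: |R|=0.4602
x=-2: |R|=0.2308
x=-10: |R|=0.1111
x=-100: |R|=0.2346
θ=4/5≥1/2 ⇒ |1+1/5x|<|1−4/5x| ∀x<0 ⇒ interval (−∞,0).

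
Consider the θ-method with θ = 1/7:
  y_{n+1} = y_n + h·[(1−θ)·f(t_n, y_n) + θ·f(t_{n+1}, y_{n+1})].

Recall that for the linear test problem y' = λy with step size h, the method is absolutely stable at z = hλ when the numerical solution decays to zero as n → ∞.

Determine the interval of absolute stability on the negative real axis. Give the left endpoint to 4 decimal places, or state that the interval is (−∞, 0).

Test eqn y'=λy, z=hλ:
  y_{n+1} = y_n + z·[6/7·y_n + 1/7·y_{n+1}] ⇒ (1 − 1/7z)y_{n+1} = (1 + 6/7z)y_n
  R(z) = (1 + 6/7z)/(1 − 1/7z).

Boundary: |R(x)|=1, x<0.
x=-0.5: |R|=0.5333
R=−1: 1+6/7x = −1+1/7x ⇒ -5/7x=2 ⇒ x=2/(-5/7)=-2.8000
Confirm numerically:
  x=-2.180: |R|=0.66231 <1
  x=-2.148: |R|=0.64364 <1
  x=-1.161: |R|=0.00417 <1
  x=-3.005: |R|=1.10245 >1
  x=-2.822: |R|=1.01120 >1
Stable set (-2.8000, 0).

(-2.8000, 0).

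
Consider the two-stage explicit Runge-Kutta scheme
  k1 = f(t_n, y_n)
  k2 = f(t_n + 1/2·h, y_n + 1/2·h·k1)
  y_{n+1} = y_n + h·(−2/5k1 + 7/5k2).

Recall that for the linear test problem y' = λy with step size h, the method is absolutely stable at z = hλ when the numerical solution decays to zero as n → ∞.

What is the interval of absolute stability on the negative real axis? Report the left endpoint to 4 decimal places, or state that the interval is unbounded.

Test eqn y'=λy, z=hλ:
  k1=λy_n ⇒ h·k1=z·y_n;  k2=λ(1+1/2z)y_n ⇒ h·k2=z(1+1/2z)y_n
  y_{n+1}/y_n = 1 − 2/5z + 7/5z(1+1/2z) = 1 + z + 7/10z²
  ⇒ R(z) = 1 + z + 7/10z².

Boundary: |R(x)|=1, x<0.
x=-1.52: |R|=1.0973
R=1: x+7/10x²=0 ⇒ x=−10/7=-1.4286; min R=1−1/(4·7/10)=0.6429>−1
Confirm numerically:
  x=-1.078: |R|=0.73546 <1
  x=-0.875: |R|=0.66094 <1
  x=-0.627: |R|=0.64819 <1
  x=-1.759: |R|=1.40686 >1
  x=-1.543: |R|=1.12359 >1
  x=-1.460: |R|=1.03212 >1
So |R|<1 on (-1.4286, 0).

(-1.4286, 0).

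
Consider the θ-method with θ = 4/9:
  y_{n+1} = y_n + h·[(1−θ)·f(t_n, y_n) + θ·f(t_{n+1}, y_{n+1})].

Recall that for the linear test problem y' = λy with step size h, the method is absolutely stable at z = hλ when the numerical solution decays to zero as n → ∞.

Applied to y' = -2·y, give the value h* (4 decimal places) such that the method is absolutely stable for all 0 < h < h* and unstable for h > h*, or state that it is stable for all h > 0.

With y'=λy (z=hλ):
  y_{n+1} = y_n + z·[5/9·y_n + 4/9·y_{n+1}] ⇒ (1 − 4/9z)y_{n+1} = (1 + 5/9z)y_n
  Hence R(z) = (1 + 5/9z)/(1 − 4/9z).

Boundary: |R(x)|=1, x<0.
x=-1.78: |R|=0.0062
R=−1: 1+5/9x = −1+4/9x ⇒ -1/9x=2 ⇒ x=2/(-1/9)=-18.0000
Confirm numerically:
  x=-14.009: |R|=0.93863 <1
  x=-13.373: |R|=0.92596 <1
  x=-9.582: |R|=0.82213 <1
  x=-8.048: |R|=0.75840 <1
  x=-18.242: |R|=1.00295 >1
  x=-18.231: |R|=1.00282 >1
  x=-18.055: |R|=1.00068 >1
Interval (-18.0000, 0).

(-18.0000,0); λ=-2 ⇒ h* = (18)/2 = 9.0000.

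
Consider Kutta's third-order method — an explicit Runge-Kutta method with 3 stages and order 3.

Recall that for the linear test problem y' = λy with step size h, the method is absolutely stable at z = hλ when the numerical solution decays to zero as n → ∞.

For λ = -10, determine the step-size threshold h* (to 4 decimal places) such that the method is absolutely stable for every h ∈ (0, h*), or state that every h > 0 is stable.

(-2.5127,0); λ=-10 ⇒ h* = 0.2513.

With y'=λy (z=hλ):
  order 3, 3-stage ⇒ R(z)=1+z+z^2/2+z^3/6
  (e.g. R(-1.74)=-0.10420, |R|=0.10420)

Solve |R(x)|<1 on ℝ⁻.
x=-1.74: |R|=0.1042
|R(-2.67)|=1.2779 |R(-1.2)|=0.2320 |R(-1.05)|=0.3083
Bisect:
  x_lo=-3.4072 |R|=3.1952  x_hi=-0.3628 |R|=0.6951
  mid=-1.88499 |R|=0.22469 →hi
  mid=-2.64611 |R|=1.23313 →lo
  mid=-2.26555 |R|=0.63727 →hi
  mid=-2.45583 |R|=0.90884 →hi
  mid=-2.55097 |R|=1.06397 →lo
  mid=-2.50340 |R|=0.98470 →hi
  mid=-2.52719 |R|=1.02390 →lo
  mid=-2.51529 |R|=1.00420 →lo
  mid=-2.50935 |R|=0.99442 →hi
  mid=-2.51232 |R|=0.99930 →hi
  ...
  [-2.51288,-2.51269] ⇒ x*=-2.5127
Interval (-2.5127, 0).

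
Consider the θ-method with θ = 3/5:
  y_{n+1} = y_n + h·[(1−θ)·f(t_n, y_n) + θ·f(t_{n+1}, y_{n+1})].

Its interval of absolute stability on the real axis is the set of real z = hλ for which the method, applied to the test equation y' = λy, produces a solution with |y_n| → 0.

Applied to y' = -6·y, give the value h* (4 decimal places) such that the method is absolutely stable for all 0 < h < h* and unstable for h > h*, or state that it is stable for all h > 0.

unbounded; (−∞, 0). Any h>0 works for λ=-6.

Set f=λy, z=hλ:
  y_{n+1} = y_n + z·[2/5·y_n + 3/5·y_{n+1}] ⇒ (1 − 3/5z)y_{n+1} = (1 + 2/5z)y_n
  Hence R(z) = (1 + 2/5z)/(1 − 3/5z).

Find x<0 with |R(x)|<1.
x=-1.68: |R|=0.1633
x=-2: |R|=0.0909
x=-10: |R|=0.4286
x=-100: |R|=0.6393
θ=3/5≥1/2 ⇒ |1+2/5x|<|1−3/5x| ∀x<0 ⇒ unbounded interval.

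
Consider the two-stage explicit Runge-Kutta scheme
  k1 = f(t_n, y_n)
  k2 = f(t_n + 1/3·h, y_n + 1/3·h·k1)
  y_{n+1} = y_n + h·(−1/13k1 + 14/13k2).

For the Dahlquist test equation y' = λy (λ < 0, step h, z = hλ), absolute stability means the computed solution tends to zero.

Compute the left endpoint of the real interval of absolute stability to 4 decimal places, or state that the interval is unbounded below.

On y'=λy, z=hλ:
  k1=λy_n ⇒ h·k1=z·y_n;  k2=λ(1+1/3z)y_n ⇒ h·k2=z(1+1/3z)y_n
  y_{n+1}/y_n = 1 − 1/13z + 14/13z(1+1/3z) = 1 + z + 14/39z²
  so R(z) = 1 + z + 14/39z².

Boundary: |R(x)|=1, x<0.
x=-1.3: |R|=0.3067
R=1: x+14/39x²=0 ⇒ x=−39/14=-2.7857; min R=1−1/(4·14/39)=0.3036>−1
Confirm numerically:
  x=-2.394: |R|=0.66337 <1
  x=-2.130: |R|=0.49863 <1
  x=-1.259: |R|=0.31000 <1
  x=-1.170: |R|=0.32140 <1
  x=-3.205: |R|=1.48239 >1
  x=-2.888: |R|=1.10604 >1
Interval (-2.7857, 0).

z* = -2.7857.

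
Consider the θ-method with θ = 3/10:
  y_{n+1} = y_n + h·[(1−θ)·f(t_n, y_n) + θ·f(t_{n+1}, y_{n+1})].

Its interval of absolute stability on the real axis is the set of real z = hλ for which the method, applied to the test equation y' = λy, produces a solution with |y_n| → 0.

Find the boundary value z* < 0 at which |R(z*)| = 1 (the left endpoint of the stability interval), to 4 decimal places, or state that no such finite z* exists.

Set f=λy, z=hλ:
  y_{n+1} = y_n + z·[7/10·y_n + 3/10·y_{n+1}] ⇒ (1 − 3/10z)y_{n+1} = (1 + 7/10z)y_n
  so R(z) = (1 + 7/10z)/(1 − 3/10z).

Solve |R(x)|<1 on ℝ⁻.
x=-0.47: |R|=0.5881
R=−1: 1+7/10x = −1+3/10x ⇒ -2/5x=2 ⇒ x=2/(-2/5)=-5.0000
Confirm numerically:
  x=-4.445: |R|=0.90486 <1
  x=-3.999: |R|=0.81798 <1
  x=-3.848: |R|=0.78611 <1
  x=-2.988: |R|=0.57562 <1
  x=-5.197: |R|=1.03079 >1
  x=-5.148: |R|=1.02327 >1
Stable set (-5.0000, 0).

z* = -5.0000.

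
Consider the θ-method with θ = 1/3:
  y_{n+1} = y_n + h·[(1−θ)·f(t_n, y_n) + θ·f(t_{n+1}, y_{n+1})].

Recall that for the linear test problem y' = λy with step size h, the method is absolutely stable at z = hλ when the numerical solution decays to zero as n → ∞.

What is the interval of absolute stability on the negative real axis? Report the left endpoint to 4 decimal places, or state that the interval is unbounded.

(-6.0000, 0).

Set f=λy, z=hλ:
  y_{n+1} = y_n + z·[2/3·y_n + 1/3·y_{n+1}] ⇒ (1 − 1/3z)y_{n+1} = (1 + 2/3z)y_n
  Hence R(z) = (1 + 2/3z)/(1 − 1/3z).

Boundary: |R(x)|=1, x<0.
x=-0.66: |R|=0.4590
R=−1: 1+2/3x = −1+1/3x ⇒ -1/3x=2 ⇒ x=2/(-1/3)=-6.0000
Confirm numerically:
  x=-5.834: |R|=0.98121 <1
  x=-4.274: |R|=0.76272 <1
  x=-3.529: |R|=0.62153 <1
  x=-6.277: |R|=1.02986 >1
  x=-6.101: |R|=1.01110 >1
  x=-6.085: |R|=1.00936 >1
So |R|<1 on (-6.0000, 0).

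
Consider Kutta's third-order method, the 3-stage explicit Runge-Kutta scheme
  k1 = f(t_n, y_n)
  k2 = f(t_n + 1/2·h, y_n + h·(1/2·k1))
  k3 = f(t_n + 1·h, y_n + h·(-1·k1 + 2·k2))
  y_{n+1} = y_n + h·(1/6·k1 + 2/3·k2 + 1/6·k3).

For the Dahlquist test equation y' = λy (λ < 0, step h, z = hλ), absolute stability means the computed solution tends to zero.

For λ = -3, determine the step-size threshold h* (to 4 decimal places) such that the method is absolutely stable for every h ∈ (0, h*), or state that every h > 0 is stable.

(-2.5127,0); λ=-3 ⇒ h* = 0.8376.

Set f=λy, z=hλ:
  order 3, 3-stage ⇒ R(z)=1+z+z^2/2+z^3/6
  (e.g. R(-0.79)=0.43988, |R|=0.43988)

Find x<0 with |R(x)|<1.
x=-0.79: |R|=0.4399
|R(-1.5)|=0.0625 |R(-1.26)|=0.2004 |R(-0.72)|=0.4770
Bisect:
  x_lo=-2.8860 |R|=1.7278  x_hi=-0.1716 |R|=0.8423
  mid=-1.52882 |R|=0.04427 →hi
  mid=-2.20743 |R|=0.56376 →hi
  mid=-2.54673 |R|=1.05676 →lo
  mid=-2.37708 |R|=0.79044 →hi
  mid=-2.46190 |R|=0.91834 →hi
  mid=-2.50432 |R|=0.98619 →hi
  mid=-2.52552 |R|=1.02113 →lo
  mid=-2.51492 |R|=1.00358 →lo
  ...
  [-2.51277,-2.51260] ⇒ x*=-2.5127
Interval (-2.5127, 0).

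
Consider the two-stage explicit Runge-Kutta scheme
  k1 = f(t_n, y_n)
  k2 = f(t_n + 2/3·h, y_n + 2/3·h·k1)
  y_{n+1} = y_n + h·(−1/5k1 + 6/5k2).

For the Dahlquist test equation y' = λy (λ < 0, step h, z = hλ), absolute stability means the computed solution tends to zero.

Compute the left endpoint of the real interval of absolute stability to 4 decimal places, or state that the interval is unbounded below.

With y'=λy (z=hλ):
  k1=λy_n ⇒ h·k1=z·y_n;  k2=λ(1+2/3z)y_n ⇒ h·k2=z(1+2/3z)y_n
  y_{n+1}/y_n = 1 − 1/5z + 6/5z(1+2/3z) = 1 + z + 4/5z²
  R(z) = 1 + z + 4/5z².

Find x<0 with |R(x)|<1.
x=-1.77: |R|=1.7363
R=1: x+4/5x²=0 ⇒ x=−5/4=-1.2500; min R=1−1/(4·4/5)=0.6875>−1
Confirm numerically:
  x=-0.878: |R|=0.73871 <1
  x=-0.817: |R|=0.71699 <1
  x=-0.661: |R|=0.68854 <1
  x=-1.796: |R|=1.78449 >1
  x=-1.625: |R|=1.48750 >1
  x=-1.535: |R|=1.34998 >1
Interval (-1.2500, 0).

z* = -1.2500.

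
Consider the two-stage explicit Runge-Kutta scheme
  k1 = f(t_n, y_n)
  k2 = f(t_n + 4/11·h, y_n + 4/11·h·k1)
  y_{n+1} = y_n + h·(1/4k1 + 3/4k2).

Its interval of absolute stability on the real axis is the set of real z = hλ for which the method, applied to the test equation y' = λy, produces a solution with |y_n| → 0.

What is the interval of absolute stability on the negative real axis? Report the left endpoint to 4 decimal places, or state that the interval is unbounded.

(-3.6667, 0).

Set f=λy, z=hλ:
  k1=λy_n ⇒ h·k1=z·y_n;  k2=λ(1+4/11z)y_n ⇒ h·k2=z(1+4/11z)y_n
  y_{n+1}/y_n = 1 + 1/4z + 3/4z(1+4/11z) = 1 + z + 3/11z²
  Hence R(z) = 1 + z + 3/11z².

Find x<0 with |R(x)|<1.
x=-1.43: |R|=0.1277
R=1: x+3/11x²=0 ⇒ x=−11/3=-3.6667; min R=1−1/(4·3/11)=0.0833>−1
Confirm numerically:
  x=-3.308: |R|=0.67642 <1
  x=-2.259: |R|=0.13275 <1
  x=-1.660: |R|=0.09153 <1
  x=-3.973: |R|=1.33193 >1
  x=-3.692: |R|=1.02551 >1
Stable set (-3.6667, 0).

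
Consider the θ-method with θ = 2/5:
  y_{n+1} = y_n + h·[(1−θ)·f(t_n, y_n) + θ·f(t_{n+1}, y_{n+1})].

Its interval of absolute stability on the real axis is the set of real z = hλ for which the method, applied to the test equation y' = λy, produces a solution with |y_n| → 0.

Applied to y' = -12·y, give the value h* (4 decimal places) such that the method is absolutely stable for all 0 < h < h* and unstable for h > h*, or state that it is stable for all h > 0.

Test eqn y'=λy, z=hλ:
  y_{n+1} = y_n + z·[3/5·y_n + 2/5·y_{n+1}] ⇒ (1 − 2/5z)y_{n+1} = (1 + 3/5z)y_n
  Hence R(z) = (1 + 3/5z)/(1 − 2/5z).

Solve |R(x)|<1 on ℝ⁻.
x=-1.61: |R|=0.0207
R=−1: 1+3/5x = −1+2/5x ⇒ -1/5x=2 ⇒ x=2/(-1/5)=-10.0000
Confirm numerically:
  x=-9.764: |R|=0.99038 <1
  x=-7.143: |R|=0.85186 <1
  x=-5.300: |R|=0.69872 <1
  x=-5.177: |R|=0.68588 <1
  x=-10.373: |R|=1.01449 >1
  x=-10.082: |R|=1.00326 >1
Stable set (-10.0000, 0).

(-10.0000,0); λ=-12 ⇒ h* = (10)/12 = 0.8333.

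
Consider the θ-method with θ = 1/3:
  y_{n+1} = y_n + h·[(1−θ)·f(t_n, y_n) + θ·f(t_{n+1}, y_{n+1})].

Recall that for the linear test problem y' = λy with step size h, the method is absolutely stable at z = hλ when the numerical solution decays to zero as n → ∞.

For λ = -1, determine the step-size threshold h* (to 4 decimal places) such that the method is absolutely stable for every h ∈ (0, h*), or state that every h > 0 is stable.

(-6.0000,0); λ=-1 ⇒ h* = (6)/1 = 6.0000.

Test eqn y'=λy, z=hλ:
  y_{n+1} = y_n + z·[2/3·y_n + 1/3·y_{n+1}] ⇒ (1 − 1/3z)y_{n+1} = (1 + 2/3z)y_n
  Hence R(z) = (1 + 2/3z)/(1 − 1/3z).

Need |R(x)|<1, x<0.
x=-1.67: |R|=0.0728
R=−1: 1+2/3x = −1+1/3x ⇒ -1/3x=2 ⇒ x=2/(-1/3)=-6.0000
Confirm numerically:
  x=-5.253: |R|=0.90949 <1
  x=-4.170: |R|=0.74477 <1
  x=-4.127: |R|=0.73720 <1
  x=-6.404: |R|=1.04296 >1
  x=-6.329: |R|=1.03527 >1
  x=-6.062: |R|=1.00684 >1
So |R|<1 on (-6.0000, 0).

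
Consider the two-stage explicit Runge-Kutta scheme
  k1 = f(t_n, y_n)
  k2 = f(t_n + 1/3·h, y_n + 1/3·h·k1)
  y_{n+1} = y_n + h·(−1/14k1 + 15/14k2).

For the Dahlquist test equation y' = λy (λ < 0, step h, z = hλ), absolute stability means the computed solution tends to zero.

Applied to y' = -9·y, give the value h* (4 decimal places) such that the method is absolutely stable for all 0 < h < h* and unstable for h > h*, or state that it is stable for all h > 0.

Set f=λy, z=hλ:
  k1=λy_n ⇒ h·k1=z·y_n;  k2=λ(1+1/3z)y_n ⇒ h·k2=z(1+1/3z)y_n
  y_{n+1}/y_n = 1 − 1/14z + 15/14z(1+1/3z) = 1 + z + 5/14z²
  Hence R(z) = 1 + z + 5/14z².

Need |R(x)|<1, x<0.
x=-1.74: |R|=0.3413
R=1: x+5/14x²=0 ⇒ x=−14/5=-2.8000; min R=1−1/(4·5/14)=0.3000>−1
Confirm numerically:
  x=-2.360: |R|=0.62914 <1
  x=-2.185: |R|=0.52008 <1
  x=-1.734: |R|=0.33984 <1
  x=-3.342: |R|=1.64692 >1
  x=-3.157: |R|=1.40252 >1
So |R|<1 on (-2.8000, 0).

(-2.8000,0); λ=-9 ⇒ h* = (14/5)/9 = 0.3111.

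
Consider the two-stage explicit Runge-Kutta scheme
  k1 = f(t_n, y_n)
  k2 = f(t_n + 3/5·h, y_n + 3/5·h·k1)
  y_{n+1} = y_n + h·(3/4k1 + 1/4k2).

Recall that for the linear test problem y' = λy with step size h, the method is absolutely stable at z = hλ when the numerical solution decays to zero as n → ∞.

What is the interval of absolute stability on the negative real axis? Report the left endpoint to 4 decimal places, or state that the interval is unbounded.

With y'=λy (z=hλ):
  k1=λy_n ⇒ h·k1=z·y_n;  k2=λ(1+3/5z)y_n ⇒ h·k2=z(1+3/5z)y_n
  y_{n+1}/y_n = 1 + 3/4z + 1/4z(1+3/5z) = 1 + z + 3/20z²
  Hence R(z) = 1 + z + 3/20z².

Find x<0 with |R(x)|<1.
x=-0.56: |R|=0.4870
R=1: x+3/20x²=0 ⇒ x=−20/3=-6.6667; min R=1−1/(4·3/20)=-0.6667>−1
Confirm numerically:
  x=-6.243: |R|=0.60326 <1
  x=-6.124: |R|=0.50151 <1
  x=-6.119: |R|=0.49732 <1
  x=-3.277: |R|=0.66619 <1
  x=-7.247: |R|=1.63085 >1
  x=-7.143: |R|=1.51037 >1
Interval (-6.6667, 0).

(-6.6667, 0).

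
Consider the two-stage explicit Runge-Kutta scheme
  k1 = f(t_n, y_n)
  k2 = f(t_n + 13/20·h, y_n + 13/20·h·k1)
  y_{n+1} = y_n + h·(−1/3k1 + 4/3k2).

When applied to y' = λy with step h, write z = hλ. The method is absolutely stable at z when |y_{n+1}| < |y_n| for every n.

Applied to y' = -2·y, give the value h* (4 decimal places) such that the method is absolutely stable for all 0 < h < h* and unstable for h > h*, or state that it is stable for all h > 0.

(-1.1538,0); λ=-2 ⇒ h* = (15/13)/2 = 0.5769.

Set f=λy, z=hλ:
  k1=λy_n ⇒ h·k1=z·y_n;  k2=λ(1+13/20z)y_n ⇒ h·k2=z(1+13/20z)y_n
  y_{n+1}/y_n = 1 − 1/3z + 4/3z(1+13/20z) = 1 + z + 13/15z²
  Hence R(z) = 1 + z + 13/15z².

Boundary: |R(x)|=1, x<0.
x=-0.56: |R|=0.7118
R=1: x+13/15x²=0 ⇒ x=−15/13=-1.1538; min R=1−1/(4·13/15)=0.7115>−1
Confirm numerically:
  x=-0.872: |R|=0.78700 <1
  x=-0.782: |R|=0.74799 <1
  x=-0.645: |R|=0.71556 <1
  x=-0.527: |R|=0.71370 <1
  x=-1.706: |R|=1.81638 >1
  x=-1.355: |R|=1.23622 >1
  x=-1.236: |R|=1.08800 >1
Interval (-1.1538, 0).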